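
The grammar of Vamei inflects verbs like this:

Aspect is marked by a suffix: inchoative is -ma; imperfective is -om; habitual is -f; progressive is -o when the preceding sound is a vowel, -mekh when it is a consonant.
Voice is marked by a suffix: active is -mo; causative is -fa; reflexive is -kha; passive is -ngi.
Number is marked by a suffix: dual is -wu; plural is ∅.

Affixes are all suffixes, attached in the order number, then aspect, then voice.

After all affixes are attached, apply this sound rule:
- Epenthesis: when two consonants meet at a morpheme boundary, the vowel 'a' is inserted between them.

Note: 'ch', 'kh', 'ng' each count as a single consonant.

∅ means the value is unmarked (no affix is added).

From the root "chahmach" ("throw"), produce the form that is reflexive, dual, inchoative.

Attach number dual -wu → chahmachwu.
Attach aspect inchoative -ma → chahmachwuma.
Attach voice reflexive -kha → chahmachwumakha.
Apply epenthesis: chahmachwumakha → chahmachawumakha.

chahmachawumakha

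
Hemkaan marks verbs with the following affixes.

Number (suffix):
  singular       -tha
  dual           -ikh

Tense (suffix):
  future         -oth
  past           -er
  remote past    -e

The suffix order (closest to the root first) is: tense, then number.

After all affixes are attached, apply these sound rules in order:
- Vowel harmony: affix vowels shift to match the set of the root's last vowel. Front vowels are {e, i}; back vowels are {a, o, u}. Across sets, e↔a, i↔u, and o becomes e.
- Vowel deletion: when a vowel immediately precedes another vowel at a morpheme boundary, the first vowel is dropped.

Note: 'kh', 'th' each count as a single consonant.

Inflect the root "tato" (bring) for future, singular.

Attach tense future -oth → tatooth.
Attach number singular -tha → tatooththa.
Vowel harmony: no change.
Apply vowel deletion: tatooththa → tatoththa.

tatoththa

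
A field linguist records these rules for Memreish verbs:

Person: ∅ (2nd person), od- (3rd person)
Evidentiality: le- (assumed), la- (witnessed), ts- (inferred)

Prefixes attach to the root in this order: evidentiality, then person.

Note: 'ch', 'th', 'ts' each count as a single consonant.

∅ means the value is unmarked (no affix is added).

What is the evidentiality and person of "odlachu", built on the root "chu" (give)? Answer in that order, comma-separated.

Segment: od-la-chu.
evidentiality: la- → witnessed.
person: od- → 3rd person.

witnessed, 3rd person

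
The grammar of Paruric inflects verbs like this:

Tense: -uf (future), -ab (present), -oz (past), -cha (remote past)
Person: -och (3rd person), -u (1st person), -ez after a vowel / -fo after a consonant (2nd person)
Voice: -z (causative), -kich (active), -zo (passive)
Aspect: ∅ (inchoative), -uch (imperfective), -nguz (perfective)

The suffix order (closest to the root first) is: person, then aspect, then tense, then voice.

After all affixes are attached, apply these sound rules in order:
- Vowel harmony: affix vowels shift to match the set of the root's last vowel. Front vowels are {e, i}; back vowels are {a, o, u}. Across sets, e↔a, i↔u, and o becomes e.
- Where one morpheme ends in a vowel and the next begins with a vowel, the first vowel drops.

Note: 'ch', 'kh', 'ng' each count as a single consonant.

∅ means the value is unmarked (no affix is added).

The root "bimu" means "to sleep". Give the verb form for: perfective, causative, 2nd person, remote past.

bimaznguzchaz

Attach person 2nd person -ez (after vowel 'u') → bimuez.
Attach aspect perfective -nguz → bimueznguz.
Attach tense remote past -cha → bimueznguzcha.
Attach voice causative -z → bimueznguzchaz.
Apply vowel harmony: bimueznguzchaz → bimuaznguzchaz.
Apply vowel deletion: bimuaznguzchaz → bimaznguzchaz.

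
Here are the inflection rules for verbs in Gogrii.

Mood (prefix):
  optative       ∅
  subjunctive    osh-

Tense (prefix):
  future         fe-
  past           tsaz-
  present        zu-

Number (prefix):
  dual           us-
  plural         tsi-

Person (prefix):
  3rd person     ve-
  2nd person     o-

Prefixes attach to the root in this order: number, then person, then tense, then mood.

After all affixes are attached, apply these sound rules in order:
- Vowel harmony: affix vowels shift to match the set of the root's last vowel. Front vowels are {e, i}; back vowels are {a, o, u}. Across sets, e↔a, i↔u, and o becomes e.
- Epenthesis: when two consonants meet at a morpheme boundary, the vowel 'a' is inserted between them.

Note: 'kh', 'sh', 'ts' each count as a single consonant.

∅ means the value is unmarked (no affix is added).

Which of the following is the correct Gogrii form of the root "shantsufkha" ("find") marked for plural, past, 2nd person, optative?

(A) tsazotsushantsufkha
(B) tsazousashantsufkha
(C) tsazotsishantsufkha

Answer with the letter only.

Attach number plural tsi- → tsishantsufkha.
Attach person 2nd person o- → otsishantsufkha.
Attach tense past tsaz- → tsazotsishantsufkha.
mood = optative: zero marking, form stays tsazotsishantsufkha.
Apply vowel harmony: tsazotsishantsufkha → tsazotsushantsufkha.
Epenthesis: no change.
So the correct form is tsazotsushantsufkha, option (A).
(B) tsazousashantsufkha is wrong: it uses dual instead of plural for number.
(C) tsazotsishantsufkha is wrong: it fails to apply the sound rule(s).

A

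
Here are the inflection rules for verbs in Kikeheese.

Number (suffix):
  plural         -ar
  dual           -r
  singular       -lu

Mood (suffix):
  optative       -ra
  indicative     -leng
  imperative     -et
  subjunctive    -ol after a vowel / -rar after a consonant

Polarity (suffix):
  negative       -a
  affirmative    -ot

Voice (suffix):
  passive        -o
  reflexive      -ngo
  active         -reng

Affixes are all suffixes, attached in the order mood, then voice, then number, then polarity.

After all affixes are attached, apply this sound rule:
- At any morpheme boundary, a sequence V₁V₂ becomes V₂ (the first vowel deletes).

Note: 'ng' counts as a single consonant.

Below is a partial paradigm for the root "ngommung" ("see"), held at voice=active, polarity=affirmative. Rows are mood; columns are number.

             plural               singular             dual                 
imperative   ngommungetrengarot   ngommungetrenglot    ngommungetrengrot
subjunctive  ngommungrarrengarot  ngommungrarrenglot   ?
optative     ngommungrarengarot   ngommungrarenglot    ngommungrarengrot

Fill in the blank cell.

ngommungrarrengrot

Attach mood subjunctive -rar (after consonant 'ng') → ngommungrar.
Attach voice active -reng → ngommungrarreng.
Attach number dual -r → ngommungrarrengr.
Attach polarity affirmative -ot → ngommungrarrengrot.
Vowel deletion: no change.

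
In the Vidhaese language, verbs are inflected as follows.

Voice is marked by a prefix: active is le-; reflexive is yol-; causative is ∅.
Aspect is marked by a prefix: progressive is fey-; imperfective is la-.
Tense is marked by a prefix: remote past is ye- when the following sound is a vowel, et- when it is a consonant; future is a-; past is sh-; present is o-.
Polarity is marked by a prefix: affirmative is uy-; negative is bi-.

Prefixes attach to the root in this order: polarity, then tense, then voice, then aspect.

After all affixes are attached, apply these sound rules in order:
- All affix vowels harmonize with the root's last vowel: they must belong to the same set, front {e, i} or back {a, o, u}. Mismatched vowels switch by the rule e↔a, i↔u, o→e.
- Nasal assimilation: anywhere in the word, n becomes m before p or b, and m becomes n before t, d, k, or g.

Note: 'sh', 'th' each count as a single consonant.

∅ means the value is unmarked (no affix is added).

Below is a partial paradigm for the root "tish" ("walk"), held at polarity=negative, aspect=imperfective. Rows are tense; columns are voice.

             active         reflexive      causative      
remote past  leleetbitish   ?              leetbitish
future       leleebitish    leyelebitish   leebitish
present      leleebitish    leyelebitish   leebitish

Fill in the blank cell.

Attach polarity negative bi- → bitish.
Attach tense remote past et- (before consonant 'b') → etbitish.
Attach voice reflexive yol- → yoletbitish.
Attach aspect imperfective la- → layoletbitish.
Apply vowel harmony: layoletbitish → leyeletbitish.
Nasal assimilation: no change.

leyeletbitish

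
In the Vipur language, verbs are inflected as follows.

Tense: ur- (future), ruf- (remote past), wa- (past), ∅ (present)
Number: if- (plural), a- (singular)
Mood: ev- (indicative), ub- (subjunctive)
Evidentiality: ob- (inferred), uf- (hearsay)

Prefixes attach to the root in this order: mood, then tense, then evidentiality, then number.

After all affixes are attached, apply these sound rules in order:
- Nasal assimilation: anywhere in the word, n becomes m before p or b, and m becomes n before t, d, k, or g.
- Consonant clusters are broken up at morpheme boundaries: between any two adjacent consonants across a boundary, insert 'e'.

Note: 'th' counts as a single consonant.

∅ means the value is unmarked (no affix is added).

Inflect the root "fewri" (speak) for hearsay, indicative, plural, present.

Attach mood indicative ev- → evfewri.
tense = present: zero marking, form stays evfewri.
Attach evidentiality hearsay uf- → ufevfewri.
Attach number plural if- → ifufevfewri.
Nasal assimilation: no change.
Apply epenthesis: ifufevfewri → ifufevefewri.

ifufevefewri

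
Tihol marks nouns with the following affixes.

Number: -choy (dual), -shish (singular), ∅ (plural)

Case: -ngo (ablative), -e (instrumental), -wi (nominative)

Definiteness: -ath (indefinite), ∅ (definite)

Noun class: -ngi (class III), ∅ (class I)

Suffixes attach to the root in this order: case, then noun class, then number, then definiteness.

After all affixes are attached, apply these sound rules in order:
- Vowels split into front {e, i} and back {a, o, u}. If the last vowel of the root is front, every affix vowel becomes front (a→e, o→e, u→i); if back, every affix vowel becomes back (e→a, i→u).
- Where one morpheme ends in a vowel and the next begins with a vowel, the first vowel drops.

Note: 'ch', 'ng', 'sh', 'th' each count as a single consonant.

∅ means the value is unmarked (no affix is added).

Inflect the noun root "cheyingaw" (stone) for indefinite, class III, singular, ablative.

cheyingawngongushushath

Attach case ablative -ngo → cheyingawngo.
Attach noun class class III -ngi → cheyingawngongi.
Attach number singular -shish → cheyingawngongishish.
Attach definiteness indefinite -ath → cheyingawngongishishath.
Apply vowel harmony: cheyingawngongishishath → cheyingawngongushushath.
Vowel deletion: no change.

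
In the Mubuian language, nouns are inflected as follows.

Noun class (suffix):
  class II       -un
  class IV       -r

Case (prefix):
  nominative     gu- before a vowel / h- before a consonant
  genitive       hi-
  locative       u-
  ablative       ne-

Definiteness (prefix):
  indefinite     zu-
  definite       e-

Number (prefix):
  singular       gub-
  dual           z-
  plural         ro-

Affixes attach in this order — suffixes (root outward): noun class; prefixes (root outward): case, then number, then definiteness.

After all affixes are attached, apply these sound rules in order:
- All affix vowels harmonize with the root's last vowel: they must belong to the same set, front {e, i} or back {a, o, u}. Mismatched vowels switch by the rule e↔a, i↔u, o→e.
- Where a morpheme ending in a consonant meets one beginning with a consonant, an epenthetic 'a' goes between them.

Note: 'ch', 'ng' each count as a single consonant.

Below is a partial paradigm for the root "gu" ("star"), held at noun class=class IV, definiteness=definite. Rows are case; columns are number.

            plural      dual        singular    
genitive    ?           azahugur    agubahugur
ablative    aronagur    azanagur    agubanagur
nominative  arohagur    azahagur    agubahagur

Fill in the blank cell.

Attach noun class class IV -r → gur.
Attach case genitive hi- → higur.
Attach number plural ro- → rohigur.
Attach definiteness definite e- → erohigur.
Apply vowel harmony: erohigur → arohugur.
Epenthesis: no change.

arohugur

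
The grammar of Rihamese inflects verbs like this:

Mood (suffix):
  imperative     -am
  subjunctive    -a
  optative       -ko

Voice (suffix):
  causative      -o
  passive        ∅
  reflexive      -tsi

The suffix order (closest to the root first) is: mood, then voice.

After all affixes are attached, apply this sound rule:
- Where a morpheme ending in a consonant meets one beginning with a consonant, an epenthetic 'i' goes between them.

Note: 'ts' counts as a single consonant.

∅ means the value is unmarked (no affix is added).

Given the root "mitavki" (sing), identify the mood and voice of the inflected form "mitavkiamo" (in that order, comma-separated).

Segment: mitavki-am-o.
mood: -am → imperative.
voice: -o → causative.

imperative, causative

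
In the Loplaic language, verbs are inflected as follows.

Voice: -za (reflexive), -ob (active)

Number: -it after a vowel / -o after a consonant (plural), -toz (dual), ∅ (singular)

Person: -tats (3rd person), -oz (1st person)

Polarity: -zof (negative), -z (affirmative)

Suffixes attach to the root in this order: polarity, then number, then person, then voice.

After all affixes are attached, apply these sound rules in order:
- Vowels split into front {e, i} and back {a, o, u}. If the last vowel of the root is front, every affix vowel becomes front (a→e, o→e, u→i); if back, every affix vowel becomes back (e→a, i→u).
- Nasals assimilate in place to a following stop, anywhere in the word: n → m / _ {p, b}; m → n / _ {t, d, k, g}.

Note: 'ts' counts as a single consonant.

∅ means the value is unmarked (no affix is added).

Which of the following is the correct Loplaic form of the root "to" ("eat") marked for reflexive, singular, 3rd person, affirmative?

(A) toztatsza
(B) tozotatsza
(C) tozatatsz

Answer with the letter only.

Attach polarity affirmative -z → toz.
number = singular: zero marking, form stays toz.
Attach person 3rd person -tats → toztats.
Attach voice reflexive -za → toztatsza.
Vowel harmony: no change.
Nasal assimilation: no change.
So the correct form is toztatsza, option (A).
(C) tozatatsz is wrong: it has the affixes in the wrong order.
(B) tozotatsza is wrong: it uses plural instead of singular for number.

A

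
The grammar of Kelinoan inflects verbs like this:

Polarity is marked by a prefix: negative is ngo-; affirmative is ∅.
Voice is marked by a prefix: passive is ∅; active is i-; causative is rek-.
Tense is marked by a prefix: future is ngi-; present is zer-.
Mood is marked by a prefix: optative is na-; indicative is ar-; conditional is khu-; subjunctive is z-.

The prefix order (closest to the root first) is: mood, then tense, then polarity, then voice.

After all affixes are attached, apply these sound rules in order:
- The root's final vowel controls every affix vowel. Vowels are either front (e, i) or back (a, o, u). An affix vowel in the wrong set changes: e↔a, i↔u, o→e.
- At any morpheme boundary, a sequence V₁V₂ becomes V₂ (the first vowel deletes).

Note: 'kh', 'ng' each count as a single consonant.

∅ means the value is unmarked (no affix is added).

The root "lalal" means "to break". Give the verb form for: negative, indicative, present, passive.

Attach mood indicative ar- → arlalal.
Attach tense present zer- → zerarlalal.
Attach polarity negative ngo- → ngozerarlalal.
voice = passive: zero marking, form stays ngozerarlalal.
Apply vowel harmony: ngozerarlalal → ngozararlalal.
Vowel deletion: no change.

ngozararlalal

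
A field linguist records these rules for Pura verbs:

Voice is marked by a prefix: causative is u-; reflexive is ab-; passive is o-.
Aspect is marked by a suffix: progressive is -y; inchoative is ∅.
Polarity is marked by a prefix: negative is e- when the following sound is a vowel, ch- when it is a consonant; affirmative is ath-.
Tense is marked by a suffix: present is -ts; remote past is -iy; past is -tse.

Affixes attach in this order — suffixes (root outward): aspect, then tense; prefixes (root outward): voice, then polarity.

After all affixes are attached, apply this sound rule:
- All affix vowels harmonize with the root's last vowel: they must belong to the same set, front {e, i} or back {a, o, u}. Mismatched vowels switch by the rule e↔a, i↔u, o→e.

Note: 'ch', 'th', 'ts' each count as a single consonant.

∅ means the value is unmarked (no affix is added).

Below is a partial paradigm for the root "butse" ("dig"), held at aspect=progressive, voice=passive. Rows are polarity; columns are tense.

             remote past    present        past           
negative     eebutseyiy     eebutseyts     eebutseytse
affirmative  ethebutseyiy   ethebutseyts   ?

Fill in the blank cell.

ethebutseytse

Attach aspect progressive -y → butsey.
Attach tense past -tse → butseytse.
Attach voice passive o- → obutseytse.
Attach polarity affirmative ath- → athobutseytse.
Apply vowel harmony: athobutseytse → ethebutseytse.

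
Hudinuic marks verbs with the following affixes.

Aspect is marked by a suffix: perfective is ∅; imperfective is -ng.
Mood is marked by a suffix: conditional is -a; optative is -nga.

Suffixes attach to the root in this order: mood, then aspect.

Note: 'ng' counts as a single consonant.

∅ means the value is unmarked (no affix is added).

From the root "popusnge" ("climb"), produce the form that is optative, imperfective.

popusngengang

Attach mood optative -nga → popusngenga.
Attach aspect imperfective -ng → popusngengang.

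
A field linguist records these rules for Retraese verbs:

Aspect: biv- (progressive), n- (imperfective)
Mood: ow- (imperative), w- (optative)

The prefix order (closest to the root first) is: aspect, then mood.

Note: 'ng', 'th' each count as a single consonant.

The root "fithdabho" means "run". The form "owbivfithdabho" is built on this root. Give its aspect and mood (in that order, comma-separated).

progressive, imperative

Segment: ow-biv-fithdabho.
aspect: biv- → progressive.
mood: ow- → imperative.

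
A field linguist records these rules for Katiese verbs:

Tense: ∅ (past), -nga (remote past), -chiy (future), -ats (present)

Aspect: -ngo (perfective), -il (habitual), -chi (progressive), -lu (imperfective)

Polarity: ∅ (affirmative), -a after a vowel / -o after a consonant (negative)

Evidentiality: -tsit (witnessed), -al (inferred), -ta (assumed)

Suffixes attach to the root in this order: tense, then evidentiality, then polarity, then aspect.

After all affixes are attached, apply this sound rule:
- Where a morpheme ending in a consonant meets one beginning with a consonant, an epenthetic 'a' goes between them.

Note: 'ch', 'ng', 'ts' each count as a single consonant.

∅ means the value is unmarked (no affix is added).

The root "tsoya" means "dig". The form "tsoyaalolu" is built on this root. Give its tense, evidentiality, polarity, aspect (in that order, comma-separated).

past, inferred, negative, imperfective

Segment: tsoya-al-o-lu.
tense: ∅ → past.
evidentiality: -al → inferred.
polarity: -a/o → negative.
aspect: -lu → imperfective.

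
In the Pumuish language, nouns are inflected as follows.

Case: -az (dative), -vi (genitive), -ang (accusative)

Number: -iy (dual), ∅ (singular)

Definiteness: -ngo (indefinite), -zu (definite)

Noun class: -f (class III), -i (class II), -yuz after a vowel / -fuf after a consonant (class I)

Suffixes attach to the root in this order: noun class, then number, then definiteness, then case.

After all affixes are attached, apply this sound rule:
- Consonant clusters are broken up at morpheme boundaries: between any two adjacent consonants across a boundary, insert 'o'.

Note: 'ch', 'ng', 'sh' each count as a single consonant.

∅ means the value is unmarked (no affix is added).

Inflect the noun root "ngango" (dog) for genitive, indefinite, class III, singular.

Attach noun class class III -f → ngangof.
number = singular: zero marking, form stays ngangof.
Attach definiteness indefinite -ngo → ngangofngo.
Attach case genitive -vi → ngangofngovi.
Apply epenthesis: ngangofngovi → ngangofongovi.

ngangofongovi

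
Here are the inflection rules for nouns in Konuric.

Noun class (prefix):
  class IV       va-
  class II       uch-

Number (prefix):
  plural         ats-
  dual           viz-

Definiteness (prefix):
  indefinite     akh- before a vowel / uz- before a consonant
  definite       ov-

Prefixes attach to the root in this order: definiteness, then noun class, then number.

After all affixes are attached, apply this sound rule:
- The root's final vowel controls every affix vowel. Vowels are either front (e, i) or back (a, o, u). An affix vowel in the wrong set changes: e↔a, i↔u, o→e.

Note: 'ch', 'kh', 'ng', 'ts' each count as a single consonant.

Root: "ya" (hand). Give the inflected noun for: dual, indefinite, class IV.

Attach definiteness indefinite uz- (before consonant 'y') → uzya.
Attach noun class class IV va- → vauzya.
Attach number dual viz- → vizvauzya.
Apply vowel harmony: vizvauzya → vuzvauzya.

vuzvauzya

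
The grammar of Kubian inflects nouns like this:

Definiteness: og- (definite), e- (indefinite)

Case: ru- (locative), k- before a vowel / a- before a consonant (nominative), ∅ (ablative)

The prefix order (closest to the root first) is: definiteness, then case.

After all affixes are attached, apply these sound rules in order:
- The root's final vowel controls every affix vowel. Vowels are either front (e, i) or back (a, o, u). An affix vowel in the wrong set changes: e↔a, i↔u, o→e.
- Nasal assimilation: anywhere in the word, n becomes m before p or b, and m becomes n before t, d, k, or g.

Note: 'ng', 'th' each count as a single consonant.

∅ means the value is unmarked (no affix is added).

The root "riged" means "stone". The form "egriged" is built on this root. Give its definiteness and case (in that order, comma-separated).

Segment: og-riged.
definiteness: og- → definite.
case: ∅ → ablative.

definite, ablative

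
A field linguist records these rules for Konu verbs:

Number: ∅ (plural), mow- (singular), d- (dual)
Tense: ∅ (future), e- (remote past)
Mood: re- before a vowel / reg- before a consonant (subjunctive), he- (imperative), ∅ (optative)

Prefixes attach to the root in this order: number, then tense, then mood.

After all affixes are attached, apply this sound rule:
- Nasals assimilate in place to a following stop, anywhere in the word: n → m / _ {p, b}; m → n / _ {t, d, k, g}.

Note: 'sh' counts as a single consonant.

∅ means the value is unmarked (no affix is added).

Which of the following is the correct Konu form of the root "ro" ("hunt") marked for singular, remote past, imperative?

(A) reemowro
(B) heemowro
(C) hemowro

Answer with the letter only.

Attach number singular mow- → mowro.
Attach tense remote past e- → emowro.
Attach mood imperative he- → heemowro.
Nasal assimilation: no change.
So the correct form is heemowro, option (B).
(C) hemowro is wrong: it uses future instead of remote past for tense.
(A) reemowro is wrong: it uses subjunctive instead of imperative for mood.

B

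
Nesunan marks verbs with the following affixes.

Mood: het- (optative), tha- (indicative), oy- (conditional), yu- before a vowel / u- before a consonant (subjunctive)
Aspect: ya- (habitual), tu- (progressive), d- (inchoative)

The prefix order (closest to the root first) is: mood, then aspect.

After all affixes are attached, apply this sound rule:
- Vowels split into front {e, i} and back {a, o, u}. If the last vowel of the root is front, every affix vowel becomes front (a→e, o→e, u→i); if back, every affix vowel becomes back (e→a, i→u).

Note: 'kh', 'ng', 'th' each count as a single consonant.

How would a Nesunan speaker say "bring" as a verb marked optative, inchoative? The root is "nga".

dhatnga

Attach mood optative het- → hetnga.
Attach aspect inchoative d- → dhetnga.
Apply vowel harmony: dhetnga → dhatnga.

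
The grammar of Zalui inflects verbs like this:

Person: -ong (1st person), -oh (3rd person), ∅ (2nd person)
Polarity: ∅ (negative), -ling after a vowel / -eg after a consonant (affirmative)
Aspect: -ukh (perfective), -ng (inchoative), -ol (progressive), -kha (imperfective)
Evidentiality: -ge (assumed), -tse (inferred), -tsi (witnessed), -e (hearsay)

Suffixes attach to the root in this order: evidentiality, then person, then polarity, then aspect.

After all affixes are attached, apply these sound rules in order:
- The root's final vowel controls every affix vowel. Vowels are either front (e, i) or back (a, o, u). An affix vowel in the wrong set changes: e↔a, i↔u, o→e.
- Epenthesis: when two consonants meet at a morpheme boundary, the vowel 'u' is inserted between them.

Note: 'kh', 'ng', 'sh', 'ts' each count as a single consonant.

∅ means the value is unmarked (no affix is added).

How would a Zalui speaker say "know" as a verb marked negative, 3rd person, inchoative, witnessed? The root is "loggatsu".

Attach evidentiality witnessed -tsi → loggatsutsi.
Attach person 3rd person -oh → loggatsutsioh.
polarity = negative: zero marking, form stays loggatsutsioh.
Attach aspect inchoative -ng → loggatsutsiohng.
Apply vowel harmony: loggatsutsiohng → loggatsutsuohng.
Apply epenthesis: loggatsutsuohng → loggatsutsuohung.

loggatsutsuohung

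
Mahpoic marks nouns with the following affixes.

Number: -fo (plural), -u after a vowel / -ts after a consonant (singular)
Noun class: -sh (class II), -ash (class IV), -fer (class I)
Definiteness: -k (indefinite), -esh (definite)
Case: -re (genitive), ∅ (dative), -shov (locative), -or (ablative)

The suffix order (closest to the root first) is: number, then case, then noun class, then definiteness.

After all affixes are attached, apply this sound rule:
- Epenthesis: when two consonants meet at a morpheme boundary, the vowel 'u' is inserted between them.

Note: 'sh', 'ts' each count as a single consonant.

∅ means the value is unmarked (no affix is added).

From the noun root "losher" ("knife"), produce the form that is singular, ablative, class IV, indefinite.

Attach number singular -ts (after consonant 'r') → losherts.
Attach case ablative -or → loshertsor.
Attach noun class class IV -ash → loshertsorash.
Attach definiteness indefinite -k → loshertsorashk.
Apply epenthesis: loshertsorashk → losherutsorashuk.

losherutsorashuk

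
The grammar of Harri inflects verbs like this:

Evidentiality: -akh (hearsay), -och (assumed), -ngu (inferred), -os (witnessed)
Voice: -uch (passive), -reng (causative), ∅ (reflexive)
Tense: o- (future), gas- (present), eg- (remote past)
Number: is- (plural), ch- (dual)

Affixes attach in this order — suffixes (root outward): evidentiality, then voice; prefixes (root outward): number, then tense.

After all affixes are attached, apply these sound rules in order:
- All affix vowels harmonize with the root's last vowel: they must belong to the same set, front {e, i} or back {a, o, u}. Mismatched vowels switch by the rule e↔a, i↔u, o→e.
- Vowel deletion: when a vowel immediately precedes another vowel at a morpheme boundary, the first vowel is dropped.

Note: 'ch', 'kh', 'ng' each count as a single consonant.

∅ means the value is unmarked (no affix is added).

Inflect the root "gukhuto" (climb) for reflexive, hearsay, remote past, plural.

agusgukhutakh

Attach number plural is- → isgukhuto.
Attach tense remote past eg- → egisgukhuto.
Attach evidentiality hearsay -akh → egisgukhutoakh.
voice = reflexive: zero marking, form stays egisgukhutoakh.
Apply vowel harmony: egisgukhutoakh → agusgukhutoakh.
Apply vowel deletion: agusgukhutoakh → agusgukhutakh.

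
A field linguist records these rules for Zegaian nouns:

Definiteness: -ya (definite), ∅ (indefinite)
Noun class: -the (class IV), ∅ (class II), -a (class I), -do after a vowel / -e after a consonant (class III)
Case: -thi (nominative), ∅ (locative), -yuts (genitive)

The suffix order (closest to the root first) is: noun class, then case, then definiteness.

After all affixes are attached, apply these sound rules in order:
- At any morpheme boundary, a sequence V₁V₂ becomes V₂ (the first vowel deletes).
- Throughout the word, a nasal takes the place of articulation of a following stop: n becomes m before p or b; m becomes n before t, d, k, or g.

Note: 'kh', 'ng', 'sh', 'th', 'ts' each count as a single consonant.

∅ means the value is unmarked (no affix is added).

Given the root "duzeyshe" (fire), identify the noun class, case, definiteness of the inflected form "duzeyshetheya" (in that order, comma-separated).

class IV, locative, definite

Segment: duzeyshe-the-ya.
noun class: -the → class IV.
case: ∅ → locative.
definiteness: -ya → definite.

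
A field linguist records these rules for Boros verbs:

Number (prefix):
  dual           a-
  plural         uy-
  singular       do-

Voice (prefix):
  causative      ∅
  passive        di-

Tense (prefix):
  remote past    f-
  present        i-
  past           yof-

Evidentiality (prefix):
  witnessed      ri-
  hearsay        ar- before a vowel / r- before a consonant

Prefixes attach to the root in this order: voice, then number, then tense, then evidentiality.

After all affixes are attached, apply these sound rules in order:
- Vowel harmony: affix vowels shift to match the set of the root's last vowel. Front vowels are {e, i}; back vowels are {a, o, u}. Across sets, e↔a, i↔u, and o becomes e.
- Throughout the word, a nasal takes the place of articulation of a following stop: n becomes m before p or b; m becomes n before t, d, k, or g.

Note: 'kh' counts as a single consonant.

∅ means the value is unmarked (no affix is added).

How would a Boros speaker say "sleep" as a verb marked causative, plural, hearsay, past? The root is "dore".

ryefiydore

voice = causative: zero marking, form stays dore.
Attach number plural uy- → uydore.
Attach tense past yof- → yofuydore.
Attach evidentiality hearsay r- (before consonant 'y') → ryofuydore.
Apply vowel harmony: ryofuydore → ryefiydore.
Nasal assimilation: no change.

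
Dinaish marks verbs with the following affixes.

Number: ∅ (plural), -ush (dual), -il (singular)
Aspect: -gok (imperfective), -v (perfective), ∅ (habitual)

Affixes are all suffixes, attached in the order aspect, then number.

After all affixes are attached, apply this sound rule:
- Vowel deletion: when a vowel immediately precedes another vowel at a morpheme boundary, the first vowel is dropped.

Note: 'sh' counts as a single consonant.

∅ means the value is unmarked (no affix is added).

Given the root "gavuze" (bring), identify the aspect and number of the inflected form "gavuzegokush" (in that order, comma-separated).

Segment: gavuze-gok-ush.
aspect: -gok → imperfective.
number: -ush → dual.

imperfective, dual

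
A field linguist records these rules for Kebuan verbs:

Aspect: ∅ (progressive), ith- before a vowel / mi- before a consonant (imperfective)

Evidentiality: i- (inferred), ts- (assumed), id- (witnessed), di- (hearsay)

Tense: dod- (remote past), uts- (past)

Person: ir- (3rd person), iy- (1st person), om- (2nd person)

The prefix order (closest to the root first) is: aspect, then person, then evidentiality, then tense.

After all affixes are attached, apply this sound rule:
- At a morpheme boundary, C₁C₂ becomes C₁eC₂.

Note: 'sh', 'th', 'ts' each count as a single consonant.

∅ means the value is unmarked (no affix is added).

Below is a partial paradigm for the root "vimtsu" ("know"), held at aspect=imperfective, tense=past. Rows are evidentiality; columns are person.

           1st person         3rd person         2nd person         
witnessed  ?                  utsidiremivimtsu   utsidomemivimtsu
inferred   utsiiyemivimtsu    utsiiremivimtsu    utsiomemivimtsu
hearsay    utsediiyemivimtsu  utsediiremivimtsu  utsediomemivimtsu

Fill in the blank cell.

Attach aspect imperfective mi- (before consonant 'v') → mivimtsu.
Attach person 1st person iy- → iymivimtsu.
Attach evidentiality witnessed id- → idiymivimtsu.
Attach tense past uts- → utsidiymivimtsu.
Apply epenthesis: utsidiymivimtsu → utsidiyemivimtsu.

utsidiyemivimtsu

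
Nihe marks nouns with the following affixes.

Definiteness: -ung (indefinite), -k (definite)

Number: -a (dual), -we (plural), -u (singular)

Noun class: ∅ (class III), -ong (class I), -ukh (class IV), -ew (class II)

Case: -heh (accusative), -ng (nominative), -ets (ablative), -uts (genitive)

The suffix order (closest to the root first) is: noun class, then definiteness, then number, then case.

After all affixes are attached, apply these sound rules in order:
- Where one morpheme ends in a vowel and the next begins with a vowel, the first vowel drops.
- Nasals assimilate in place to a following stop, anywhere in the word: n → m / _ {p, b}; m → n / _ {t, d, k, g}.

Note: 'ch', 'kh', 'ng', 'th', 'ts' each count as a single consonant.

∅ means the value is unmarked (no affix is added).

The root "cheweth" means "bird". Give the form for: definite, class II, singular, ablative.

chewethewkets

Attach noun class class II -ew → chewethew.
Attach definiteness definite -k → chewethewk.
Attach number singular -u → chewethewku.
Attach case ablative -ets → chewethewkuets.
Apply vowel deletion: chewethewkuets → chewethewkets.
Nasal assimilation: no change.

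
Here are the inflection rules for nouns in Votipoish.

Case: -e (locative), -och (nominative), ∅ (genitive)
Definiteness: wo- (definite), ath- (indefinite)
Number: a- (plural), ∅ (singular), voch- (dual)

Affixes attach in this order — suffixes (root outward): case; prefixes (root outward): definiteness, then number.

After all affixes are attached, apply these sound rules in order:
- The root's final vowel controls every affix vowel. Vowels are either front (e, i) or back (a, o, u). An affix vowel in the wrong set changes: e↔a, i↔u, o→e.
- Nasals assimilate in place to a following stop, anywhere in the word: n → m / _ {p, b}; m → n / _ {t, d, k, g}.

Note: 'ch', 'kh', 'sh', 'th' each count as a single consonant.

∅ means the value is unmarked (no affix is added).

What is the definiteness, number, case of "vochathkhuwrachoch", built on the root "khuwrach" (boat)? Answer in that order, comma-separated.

Segment: voch-ath-khuwrach-och.
definiteness: ath- → indefinite.
number: voch- → dual.
case: -och → nominative.

indefinite, dual, nominative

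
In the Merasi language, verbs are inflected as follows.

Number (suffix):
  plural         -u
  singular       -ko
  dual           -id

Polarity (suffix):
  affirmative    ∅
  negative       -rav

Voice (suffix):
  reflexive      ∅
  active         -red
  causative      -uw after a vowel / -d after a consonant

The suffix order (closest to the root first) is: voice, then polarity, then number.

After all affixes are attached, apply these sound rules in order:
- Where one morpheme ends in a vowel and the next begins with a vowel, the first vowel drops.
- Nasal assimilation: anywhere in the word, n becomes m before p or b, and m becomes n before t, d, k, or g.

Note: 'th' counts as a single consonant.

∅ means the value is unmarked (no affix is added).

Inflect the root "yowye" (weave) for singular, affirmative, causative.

Attach voice causative -uw (after vowel 'e') → yowyeuw.
polarity = affirmative: zero marking, form stays yowyeuw.
Attach number singular -ko → yowyeuwko.
Apply vowel deletion: yowyeuwko → yowyuwko.
Nasal assimilation: no change.

yowyuwko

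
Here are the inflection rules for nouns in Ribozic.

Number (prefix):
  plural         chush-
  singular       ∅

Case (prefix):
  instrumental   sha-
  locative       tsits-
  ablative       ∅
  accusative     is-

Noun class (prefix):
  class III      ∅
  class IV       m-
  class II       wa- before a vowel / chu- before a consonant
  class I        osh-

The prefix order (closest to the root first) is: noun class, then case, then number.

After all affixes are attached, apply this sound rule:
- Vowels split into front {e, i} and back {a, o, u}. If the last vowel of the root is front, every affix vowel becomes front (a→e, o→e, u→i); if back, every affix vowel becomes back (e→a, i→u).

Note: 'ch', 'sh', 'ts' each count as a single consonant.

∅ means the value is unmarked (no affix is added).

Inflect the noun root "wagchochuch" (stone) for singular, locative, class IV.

Attach noun class class IV m- → mwagchochuch.
Attach case locative tsits- → tsitsmwagchochuch.
number = singular: zero marking, form stays tsitsmwagchochuch.
Apply vowel harmony: tsitsmwagchochuch → tsutsmwagchochuch.

tsutsmwagchochuch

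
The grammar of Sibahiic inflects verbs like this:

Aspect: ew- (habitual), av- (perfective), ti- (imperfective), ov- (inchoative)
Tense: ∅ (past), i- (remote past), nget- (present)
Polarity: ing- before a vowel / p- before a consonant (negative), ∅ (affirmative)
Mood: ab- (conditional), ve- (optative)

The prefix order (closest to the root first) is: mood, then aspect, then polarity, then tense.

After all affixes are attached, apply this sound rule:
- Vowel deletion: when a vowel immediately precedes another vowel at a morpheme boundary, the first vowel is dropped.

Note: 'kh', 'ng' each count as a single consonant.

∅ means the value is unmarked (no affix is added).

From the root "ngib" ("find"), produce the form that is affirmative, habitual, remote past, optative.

ewvengib

Attach mood optative ve- → vengib.
Attach aspect habitual ew- → ewvengib.
polarity = affirmative: zero marking, form stays ewvengib.
Attach tense remote past i- → iewvengib.
Apply vowel deletion: iewvengib → ewvengib.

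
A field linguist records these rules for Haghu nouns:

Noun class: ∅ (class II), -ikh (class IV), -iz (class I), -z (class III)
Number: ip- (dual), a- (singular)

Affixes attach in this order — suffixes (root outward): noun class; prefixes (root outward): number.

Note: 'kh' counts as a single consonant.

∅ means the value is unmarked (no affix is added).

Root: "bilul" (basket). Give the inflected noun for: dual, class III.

ipbilulz

Attach number dual ip- → ipbilul.
Attach noun class class III -z → ipbilulz.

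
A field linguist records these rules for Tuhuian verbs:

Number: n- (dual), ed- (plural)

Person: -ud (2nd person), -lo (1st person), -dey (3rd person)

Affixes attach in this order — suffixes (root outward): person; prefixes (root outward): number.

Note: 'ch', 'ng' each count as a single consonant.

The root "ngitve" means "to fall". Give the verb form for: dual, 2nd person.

nngitveud

Attach person 2nd person -ud → ngitveud.
Attach number dual n- → nngitveud.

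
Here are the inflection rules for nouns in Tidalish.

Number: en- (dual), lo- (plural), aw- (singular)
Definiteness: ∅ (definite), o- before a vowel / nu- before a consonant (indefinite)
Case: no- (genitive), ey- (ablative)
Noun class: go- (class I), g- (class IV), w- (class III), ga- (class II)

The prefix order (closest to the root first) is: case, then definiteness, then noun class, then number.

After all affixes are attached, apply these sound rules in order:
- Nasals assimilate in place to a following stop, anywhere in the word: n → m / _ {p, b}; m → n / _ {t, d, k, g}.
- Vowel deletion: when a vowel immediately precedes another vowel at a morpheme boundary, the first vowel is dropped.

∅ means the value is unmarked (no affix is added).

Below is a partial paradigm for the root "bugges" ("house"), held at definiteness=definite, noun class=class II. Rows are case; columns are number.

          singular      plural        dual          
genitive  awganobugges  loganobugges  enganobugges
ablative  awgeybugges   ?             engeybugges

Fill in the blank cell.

Attach case ablative ey- → eybugges.
definiteness = definite: zero marking, form stays eybugges.
Attach noun class class II ga- → gaeybugges.
Attach number plural lo- → logaeybugges.
Nasal assimilation: no change.
Apply vowel deletion: logaeybugges → logeybugges.

logeybugges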